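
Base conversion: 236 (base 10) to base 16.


236 (base 10) = 236 (decimal)
236 (decimal) = EC (base 16)


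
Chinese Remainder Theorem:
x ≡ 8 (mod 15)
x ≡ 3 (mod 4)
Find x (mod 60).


M = 15*4 = 60
M1 = M/15 = 4, M2 = M/4 = 15
M1^(-1) mod 15 = 4, M2^(-1) mod 4 = 3
x = 8*4*4 + 3*15*3 = 263
263 mod 60 = 23
Check: 23 mod 15 = 8 ✓, 23 mod 4 = 3 ✓

x ≡ 23 (mod 60)


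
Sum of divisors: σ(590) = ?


Divisors of 590: 1, 2, 5, 10, 59, 118, 295, 590
Sum = 1 + 2 + 5 + 10 + 59 + 118 + 295 + 590 = 1080

σ(590) = 1080


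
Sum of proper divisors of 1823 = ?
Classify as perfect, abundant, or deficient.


Proper divisors: 1
Sum = 1 = 1
1 < 1823 → deficient

s(1823) = 1 (deficient)


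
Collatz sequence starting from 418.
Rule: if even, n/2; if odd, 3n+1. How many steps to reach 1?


418 → 209 → 628 → 314 → 157 → 472 → 236 → 118 → 59 → 178 → 89 → 268 → 134 → 67 → 202 → 101 → 304 → 152 → 76 → 38 → 19 → 58 → 29 → 88 → 44 → 22 → 11 → 34 → 17 → 52 → 26 → 13 → 40 → 20 → 10 → 5 → 16 → 8 → 4 → 2 → 1
Total steps = 40

40 steps


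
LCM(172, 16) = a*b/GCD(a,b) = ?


GCD(172, 16) = 4
LCM = 172*16/4 = 2752/4 = 688

LCM = 688


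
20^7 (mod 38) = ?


20^1 mod 38 = 20
20^2 mod 38 = 20
20^3 mod 38 = 20
20^4 mod 38 = 20
20^5 mod 38 = 20
20^6 mod 38 = 20
20^7 mod 38 = 20


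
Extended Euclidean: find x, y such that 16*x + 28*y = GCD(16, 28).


Tabular extended Euclidean (each row: r = 16*s + 28*t):
r=16, s=1, t=0
r=28, s=0, t=1
q=0: r=16, s=1, t=0   [16*(1) + 28*(0) = 16]
q=1: r=12, s=-1, t=1   [16*(-1) + 28*(1) = 12]
q=1: r=4, s=2, t=-1   [16*(2) + 28*(-1) = 4]
q=3: r=0, s=-7, t=4   [16*(-7) + 28*(4) = 0]
GCD = 4; from the row with r=4: x=2, y=-1
Check: 16*(2) + 28*(-1) = 32 - 28 = 4

GCD = 4, x = 2, y = -1


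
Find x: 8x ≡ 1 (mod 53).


GCD(8, 53) = 1, unique solution
a^(-1) mod 53 = 20
x = 20 * 1 mod 53 = 20

x ≡ 20 (mod 53)


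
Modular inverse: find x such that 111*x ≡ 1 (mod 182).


Use the extended Euclidean algorithm on (182, 111); each row r = 182*s + 111*t:
r=182, s=1, t=0
r=111, s=0, t=1
q=1: r=71, s=1, t=-1   [182*(1) + 111*(-1) = 71]
q=1: r=40, s=-1, t=2   [182*(-1) + 111*(2) = 40]
q=1: r=31, s=2, t=-3   [182*(2) + 111*(-3) = 31]
q=1: r=9, s=-3, t=5   [182*(-3) + 111*(5) = 9]
q=3: r=4, s=11, t=-18   [182*(11) + 111*(-18) = 4]
q=2: r=1, s=-25, t=41   [182*(-25) + 111*(41) = 1]
q=4: r=0, s=111, t=-182   [182*(111) + 111*(-182) = 0]
GCD = 1 with t = 41, so 111*(41) ≡ 1 (mod 182)
Inverse = 41 mod 182 = 41
Check: 111 * 41 = 4551 ≡ 1 (mod 182)

111^(-1) ≡ 41 (mod 182)


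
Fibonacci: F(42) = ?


Sequence: 1, 1, 2, 3, 5, 8, 13, 21, 34, 55, 89, 144, 233, 377, 610, 987, 1597, 2584, 4181, 6765, 10946, 17711, 28657, 46368, 75025, 121393, 196418, 317811, 514229, 832040, 1346269, 2178309, 3524578, 5702887, 9227465, 14930352, 24157817, 39088169, 63245986, 102334155, 165580141, 267914296
F(42) = 267914296


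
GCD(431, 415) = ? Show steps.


431 = 1 * 415 + 16
415 = 25 * 16 + 15
16 = 1 * 15 + 1
15 = 15 * 1 + 0
GCD = 1


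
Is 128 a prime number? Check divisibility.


128 / 2 = 64 (exact division)
128 is NOT prime.

No, 128 is not prime


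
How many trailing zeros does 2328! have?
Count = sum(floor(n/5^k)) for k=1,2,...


floor(2328/5) = 465
floor(2328/25) = 93
floor(2328/125) = 18
floor(2328/625) = 3
Total = 579

579 trailing zeros


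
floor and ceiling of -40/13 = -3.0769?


-40/13 = -3.0769
floor = -4
ceil = -3

floor = -4, ceil = -3


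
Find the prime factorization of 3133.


3133 / 13 = 241
241 / 241 = 1
3133 = 13 × 241


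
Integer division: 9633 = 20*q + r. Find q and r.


9633 = 20 * 481 + 13
Check: 9620 + 13 = 9633

q = 481, r = 13


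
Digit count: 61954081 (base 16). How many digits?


61954081 in base 16 = 3B15821
Number of digits = 7

7 digits (base 16)


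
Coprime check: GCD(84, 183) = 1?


Euclidean algorithm:
183 = 2 * 84 + 15
84 = 5 * 15 + 9
15 = 1 * 9 + 6
9 = 1 * 6 + 3
6 = 2 * 3 + 0
GCD(84, 183) = 3

No, not coprime (GCD = 3)


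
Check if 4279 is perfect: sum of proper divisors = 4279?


Proper divisors of 4279: 1, 11, 389
Sum = 1 + 11 + 389 = 401

No, 4279 is not perfect (401 ≠ 4279)


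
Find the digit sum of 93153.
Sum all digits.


9 + 3 + 1 + 5 + 3 = 21


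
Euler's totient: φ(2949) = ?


2949 = 3 × 983
Prime factors: 3, 983
φ(2949) = 2949 × (1-1/3) × (1-1/983)
= 2949 × 2/3 × 982/983 = 1964

φ(2949) = 1964


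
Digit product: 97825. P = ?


9 × 7 × 8 × 2 × 5 = 5040


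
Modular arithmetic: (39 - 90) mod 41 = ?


39 - 90 = -51
-51 mod 41 = 31


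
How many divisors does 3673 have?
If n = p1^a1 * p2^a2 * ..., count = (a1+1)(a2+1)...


3673 = 3673^1
d(3673) = (1+1) = 2

2 divisors


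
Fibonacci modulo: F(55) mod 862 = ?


F(k) mod 862 for k=1..55:
1, 1, 2, 3, 5, 8, 13, 21, 34, 55, 89, 144, 233, 377, 610, 125, 735, 860, 733, 731, 602, 471, 211, 682, 31, 713, 744, 595, 477, 210, 687, 35, 722, 757, 617, 512, 267, 779, 184, 101, 285, 386, 671, 195, 4, 199, 203, 402, 605, 145, 750, 33, 783, 816, 737
F(55) mod 862 = 737


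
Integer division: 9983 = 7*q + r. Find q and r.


9983 = 7 * 1426 + 1
Check: 9982 + 1 = 9983

q = 1426, r = 1


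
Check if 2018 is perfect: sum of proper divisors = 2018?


Proper divisors of 2018: 1, 2, 1009
Sum = 1 + 2 + 1009 = 1012

No, 2018 is not perfect (1012 ≠ 2018)


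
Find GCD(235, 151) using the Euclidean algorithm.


235 = 1 * 151 + 84
151 = 1 * 84 + 67
84 = 1 * 67 + 17
67 = 3 * 17 + 16
17 = 1 * 16 + 1
16 = 16 * 1 + 0
GCD = 1


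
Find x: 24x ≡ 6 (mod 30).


GCD(24, 30) = 6 divides 6
Divide: 4x ≡ 1 (mod 5)
x ≡ 4 (mod 5)


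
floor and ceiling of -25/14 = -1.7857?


-25/14 = -1.7857
floor = -2
ceil = -1

floor = -2, ceil = -1


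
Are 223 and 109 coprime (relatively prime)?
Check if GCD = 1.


Euclidean algorithm:
223 = 2 * 109 + 5
109 = 21 * 5 + 4
5 = 1 * 4 + 1
4 = 4 * 1 + 0
GCD(223, 109) = 1

Yes, coprime (GCD = 1)


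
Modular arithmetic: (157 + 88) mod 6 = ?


157 + 88 = 245
245 mod 6 = 5


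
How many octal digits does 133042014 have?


133042014 in base 8 = 773407536
Number of digits = 9

9 digits (base 8)


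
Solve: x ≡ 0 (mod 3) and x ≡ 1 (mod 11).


M = 3*11 = 33
M1 = M/3 = 11, M2 = M/11 = 3
M1^(-1) mod 3 = 2, M2^(-1) mod 11 = 4
x = 0*11*2 + 1*3*4 = 12
12 mod 33 = 12
Check: 12 mod 3 = 0 ✓, 12 mod 11 = 1 ✓

x ≡ 12 (mod 33)


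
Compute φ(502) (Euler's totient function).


502 = 2 × 251
Prime factors: 2, 251
φ(502) = 502 × (1-1/2) × (1-1/251)
= 502 × 1/2 × 250/251 = 250

φ(502) = 250


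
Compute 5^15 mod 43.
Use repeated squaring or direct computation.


5^1 mod 43 = 5
5^2 mod 43 = 25
5^3 mod 43 = 39
5^4 mod 43 = 23
5^5 mod 43 = 29
5^6 mod 43 = 16
5^7 mod 43 = 37
5^8 mod 43 = 13
5^9 mod 43 = 22
5^10 mod 43 = 24
5^11 mod 43 = 34
5^12 mod 43 = 41
5^13 mod 43 = 33
5^14 mod 43 = 36
5^15 mod 43 = 8


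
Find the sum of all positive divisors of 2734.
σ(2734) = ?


Divisors of 2734: 1, 2, 1367, 2734
Sum = 1 + 2 + 1367 + 2734 = 4104

σ(2734) = 4104


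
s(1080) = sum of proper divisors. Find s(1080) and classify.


Proper divisors: 1, 2, 3, 4, 5, 6, 8, 9, 10, 12, 15, 18, 20, 24, 27, 30, 36, 40, 45, 54, 60, 72, 90, 108, 120, 135, 180, 216, 270, 360, 540
Sum = 1 + 2 + 3 + 4 + 5 + 6 + 8 + 9 + 10 + 12 + 15 + 18 + 20 + 24 + 27 + 30 + 36 + 40 + 45 + 54 + 60 + 72 + 90 + 108 + 120 + 135 + 180 + 216 + 270 + 360 + 540 = 2520
2520 > 1080 → abundant

s(1080) = 2520 (abundant)


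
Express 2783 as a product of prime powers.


2783 / 11 = 253
253 / 11 = 23
23 / 23 = 1
2783 = 11^2 × 23


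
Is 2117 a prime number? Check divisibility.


2117 / 29 = 73 (exact division)
2117 is NOT prime.

No, 2117 is not prime


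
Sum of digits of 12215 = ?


1 + 2 + 2 + 1 + 5 = 11


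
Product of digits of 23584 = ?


2 × 3 × 5 × 8 × 4 = 960


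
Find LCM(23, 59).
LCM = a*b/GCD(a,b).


GCD(23, 59) = 1
LCM = 23*59/1 = 1357/1 = 1357

LCM = 1357


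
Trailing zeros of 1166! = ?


floor(1166/5) = 233
floor(1166/25) = 46
floor(1166/125) = 9
floor(1166/625) = 1
Total = 289

289 trailing zeros


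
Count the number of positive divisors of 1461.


1461 = 3^1 × 487^1
d(1461) = (1+1) × (1+1) = 4

4 divisors


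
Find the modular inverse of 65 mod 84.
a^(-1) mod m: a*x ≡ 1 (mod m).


Use the extended Euclidean algorithm on (84, 65); each row r = 84*s + 65*t:
r=84, s=1, t=0
r=65, s=0, t=1
q=1: r=19, s=1, t=-1   [84*(1) + 65*(-1) = 19]
q=3: r=8, s=-3, t=4   [84*(-3) + 65*(4) = 8]
q=2: r=3, s=7, t=-9   [84*(7) + 65*(-9) = 3]
q=2: r=2, s=-17, t=22   [84*(-17) + 65*(22) = 2]
q=1: r=1, s=24, t=-31   [84*(24) + 65*(-31) = 1]
q=2: r=0, s=-65, t=84   [84*(-65) + 65*(84) = 0]
GCD = 1 with t = -31, so 65*(-31) ≡ 1 (mod 84)
Inverse = -31 mod 84 = 53
Check: 65 * 53 = 3445 ≡ 1 (mod 84)

65^(-1) ≡ 53 (mod 84)


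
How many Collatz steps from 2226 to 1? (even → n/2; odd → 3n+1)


2226 → 1113 → 3340 → 1670 → 835 → 2506 → 1253 → 3760 → 1880 → 940 → 470 → 235 → 706 → 353 → 1060 → 530 → 265 → 796 → 398 → 199 → 598 → 299 → 898 → 449 → 1348 → 674 → 337 → 1012 → 506 → 253 → 760 → 380 → 190 → 95 → 286 → 143 → 430 → 215 → 646 → 323 → 970 → 485 → 1456 → 728 → 364 → 182 → 91 → 274 → 137 → 412 → 206 → 103 → 310 → 155 → 466 → 233 → 700 → 350 → 175 → 526 → 263 → 790 → 395 → 1186 → 593 → 1780 → 890 → 445 → 1336 → 668 → 334 → 167 → 502 → 251 → 754 → 377 → 1132 → 566 → 283 → 850 → 425 → 1276 → 638 → 319 → 958 → 479 → 1438 → 719 → 2158 → 1079 → 3238 → 1619 → 4858 → 2429 → 7288 → 3644 → 1822 → 911 → 2734 → 1367 → 4102 → 2051 → 6154 → 3077 → 9232 → 4616 → 2308 → 1154 → 577 → 1732 → 866 → 433 → 1300 → 650 → 325 → 976 → 488 → 244 → 122 → 61 → 184 → 92 → 46 → 23 → 70 → 35 → 106 → 53 → 160 → 80 → 40 → 20 → 10 → 5 → 16 → 8 → 4 → 2 → 1
Total steps = 138

138 steps


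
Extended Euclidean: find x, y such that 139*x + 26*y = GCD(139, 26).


Tabular extended Euclidean (each row: r = 139*s + 26*t):
r=139, s=1, t=0
r=26, s=0, t=1
q=5: r=9, s=1, t=-5   [139*(1) + 26*(-5) = 9]
q=2: r=8, s=-2, t=11   [139*(-2) + 26*(11) = 8]
q=1: r=1, s=3, t=-16   [139*(3) + 26*(-16) = 1]
q=8: r=0, s=-26, t=139   [139*(-26) + 26*(139) = 0]
GCD = 1; from the row with r=1: x=3, y=-16
Check: 139*(3) + 26*(-16) = 417 - 416 = 1

GCD = 1, x = 3, y = -16


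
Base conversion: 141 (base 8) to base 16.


141 (base 8) = 97 (decimal)
97 (decimal) = 61 (base 16)


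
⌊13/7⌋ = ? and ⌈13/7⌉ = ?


13/7 = 1.8571
floor = 1
ceil = 2

floor = 1, ceil = 2


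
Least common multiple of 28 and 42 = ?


GCD(28, 42) = 14
LCM = 28*42/14 = 1176/14 = 84

LCM = 84


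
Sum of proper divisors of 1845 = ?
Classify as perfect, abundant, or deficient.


Proper divisors: 1, 3, 5, 9, 15, 41, 45, 123, 205, 369, 615
Sum = 1 + 3 + 5 + 9 + 15 + 41 + 45 + 123 + 205 + 369 + 615 = 1431
1431 < 1845 → deficient

s(1845) = 1431 (deficient)


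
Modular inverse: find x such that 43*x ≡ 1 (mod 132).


Use the extended Euclidean algorithm on (132, 43); each row r = 132*s + 43*t:
r=132, s=1, t=0
r=43, s=0, t=1
q=3: r=3, s=1, t=-3   [132*(1) + 43*(-3) = 3]
q=14: r=1, s=-14, t=43   [132*(-14) + 43*(43) = 1]
q=3: r=0, s=43, t=-132   [132*(43) + 43*(-132) = 0]
GCD = 1 with t = 43, so 43*(43) ≡ 1 (mod 132)
Inverse = 43 mod 132 = 43
Check: 43 * 43 = 1849 ≡ 1 (mod 132)

43^(-1) ≡ 43 (mod 132)


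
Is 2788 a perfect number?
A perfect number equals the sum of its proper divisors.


Proper divisors of 2788: 1, 2, 4, 17, 34, 41, 68, 82, 164, 697, 1394
Sum = 1 + 2 + 4 + 17 + 34 + 41 + 68 + 82 + 164 + 697 + 1394 = 2504

No, 2788 is not perfect (2504 ≠ 2788)


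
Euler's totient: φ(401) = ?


401 = 401
Prime factors: 401
φ(401) = 401 × (1-1/401)
= 401 × 400/401 = 400

φ(401) = 400


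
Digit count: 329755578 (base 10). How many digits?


329755578 has 9 digits in base 10
floor(log10(329755578)) + 1 = floor(8.5182) + 1 = 9

9 digits (base 10)


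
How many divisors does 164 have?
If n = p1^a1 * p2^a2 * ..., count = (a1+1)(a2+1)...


164 = 2^2 × 41^1
d(164) = (2+1) × (1+1) = 6

6 divisors


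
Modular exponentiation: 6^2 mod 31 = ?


6^1 mod 31 = 6
6^2 mod 31 = 5


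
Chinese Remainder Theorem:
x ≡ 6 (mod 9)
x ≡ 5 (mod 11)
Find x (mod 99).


M = 9*11 = 99
M1 = M/9 = 11, M2 = M/11 = 9
M1^(-1) mod 9 = 5, M2^(-1) mod 11 = 5
x = 6*11*5 + 5*9*5 = 555
555 mod 99 = 60
Check: 60 mod 9 = 6 ✓, 60 mod 11 = 5 ✓

x ≡ 60 (mod 99)


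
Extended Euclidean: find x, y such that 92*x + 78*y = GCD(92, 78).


Tabular extended Euclidean (each row: r = 92*s + 78*t):
r=92, s=1, t=0
r=78, s=0, t=1
q=1: r=14, s=1, t=-1   [92*(1) + 78*(-1) = 14]
q=5: r=8, s=-5, t=6   [92*(-5) + 78*(6) = 8]
q=1: r=6, s=6, t=-7   [92*(6) + 78*(-7) = 6]
q=1: r=2, s=-11, t=13   [92*(-11) + 78*(13) = 2]
q=3: r=0, s=39, t=-46   [92*(39) + 78*(-46) = 0]
GCD = 2; from the row with r=2: x=-11, y=13
Check: 92*(-11) + 78*(13) = -1012 + 1014 = 2

GCD = 2, x = -11, y = 13


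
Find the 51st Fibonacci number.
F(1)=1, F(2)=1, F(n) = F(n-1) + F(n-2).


Sequence: 1, 1, 2, 3, 5, 8, 13, 21, 34, 55, 89, 144, 233, 377, 610, 987, 1597, 2584, 4181, 6765, 10946, 17711, 28657, 46368, 75025, 121393, 196418, 317811, 514229, 832040, 1346269, 2178309, 3524578, 5702887, 9227465, 14930352, 24157817, 39088169, 63245986, 102334155, 165580141, 267914296, 433494437, 701408733, 1134903170, 1836311903, 2971215073, 4807526976, 7778742049, 12586269025, 20365011074
F(51) = 20365011074


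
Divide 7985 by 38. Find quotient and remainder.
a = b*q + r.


7985 = 38 * 210 + 5
Check: 7980 + 5 = 7985

q = 210, r = 5


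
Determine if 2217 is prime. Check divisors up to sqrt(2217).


2217 / 3 = 739 (exact division)
2217 is NOT prime.

No, 2217 is not prime


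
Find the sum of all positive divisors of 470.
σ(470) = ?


Divisors of 470: 1, 2, 5, 10, 47, 94, 235, 470
Sum = 1 + 2 + 5 + 10 + 47 + 94 + 235 + 470 = 864

σ(470) = 864


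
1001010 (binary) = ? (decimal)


1001010 (base 2) = 74 (decimal)
74 (decimal) = 74 (base 10)


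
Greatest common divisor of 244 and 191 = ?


244 = 1 * 191 + 53
191 = 3 * 53 + 32
53 = 1 * 32 + 21
32 = 1 * 21 + 11
21 = 1 * 11 + 10
11 = 1 * 10 + 1
10 = 10 * 1 + 0
GCD = 1


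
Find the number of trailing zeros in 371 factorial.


floor(371/5) = 74
floor(371/25) = 14
floor(371/125) = 2
Total = 90

90 trailing zeros


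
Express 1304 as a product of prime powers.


1304 / 2 = 652
652 / 2 = 326
326 / 2 = 163
163 / 163 = 1
1304 = 2^3 × 163


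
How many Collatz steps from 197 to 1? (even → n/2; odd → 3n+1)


197 → 592 → 296 → 148 → 74 → 37 → 112 → 56 → 28 → 14 → 7 → 22 → 11 → 34 → 17 → 52 → 26 → 13 → 40 → 20 → 10 → 5 → 16 → 8 → 4 → 2 → 1
Total steps = 26

26 steps


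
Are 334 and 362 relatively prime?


Euclidean algorithm:
362 = 1 * 334 + 28
334 = 11 * 28 + 26
28 = 1 * 26 + 2
26 = 13 * 2 + 0
GCD(334, 362) = 2

No, not coprime (GCD = 2)


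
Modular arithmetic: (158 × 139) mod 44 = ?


158 × 139 = 21962
21962 mod 44 = 6


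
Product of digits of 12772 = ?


1 × 2 × 7 × 7 × 2 = 196


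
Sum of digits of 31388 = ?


3 + 1 + 3 + 8 + 8 = 23


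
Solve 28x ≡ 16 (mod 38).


GCD(28, 38) = 2 divides 16
Divide: 14x ≡ 8 (mod 19)
x ≡ 6 (mod 19)


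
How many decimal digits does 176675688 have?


176675688 has 9 digits in base 10
floor(log10(176675688)) + 1 = floor(8.2472) + 1 = 9

9 digits (base 10)


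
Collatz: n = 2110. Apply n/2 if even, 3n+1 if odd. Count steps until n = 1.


2110 → 1055 → 3166 → 1583 → 4750 → 2375 → 7126 → 3563 → 10690 → 5345 → 16036 → 8018 → 4009 → 12028 → 6014 → 3007 → 9022 → 4511 → 13534 → 6767 → 20302 → 10151 → 30454 → 15227 → 45682 → 22841 → 68524 → 34262 → 17131 → 51394 → 25697 → 77092 → 38546 → 19273 → 57820 → 28910 → 14455 → 43366 → 21683 → 65050 → 32525 → 97576 → 48788 → 24394 → 12197 → 36592 → 18296 → 9148 → 4574 → 2287 → 6862 → 3431 → 10294 → 5147 → 15442 → 7721 → 23164 → 11582 → 5791 → 17374 → 8687 → 26062 → 13031 → 39094 → 19547 → 58642 → 29321 → 87964 → 43982 → 21991 → 65974 → 32987 → 98962 → 49481 → 148444 → 74222 → 37111 → 111334 → 55667 → 167002 → 83501 → 250504 → 125252 → 62626 → 31313 → 93940 → 46970 → 23485 → 70456 → 35228 → 17614 → 8807 → 26422 → 13211 → 39634 → 19817 → 59452 → 29726 → 14863 → 44590 → 22295 → 66886 → 33443 → 100330 → 50165 → 150496 → 75248 → 37624 → 18812 → 9406 → 4703 → 14110 → 7055 → 21166 → 10583 → 31750 → 15875 → 47626 → 23813 → 71440 → 35720 → 17860 → 8930 → 4465 → 13396 → 6698 → 3349 → 10048 → 5024 → 2512 → 1256 → 628 → 314 → 157 → 472 → 236 → 118 → 59 → 178 → 89 → 268 → 134 → 67 → 202 → 101 → 304 → 152 → 76 → 38 → 19 → 58 → 29 → 88 → 44 → 22 → 11 → 34 → 17 → 52 → 26 → 13 → 40 → 20 → 10 → 5 → 16 → 8 → 4 → 2 → 1
Total steps = 169

169 steps


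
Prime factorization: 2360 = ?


2360 / 2 = 1180
1180 / 2 = 590
590 / 2 = 295
295 / 5 = 59
59 / 59 = 1
2360 = 2^3 × 5 × 59


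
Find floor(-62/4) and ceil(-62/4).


-62/4 = -15.5000
floor = -16
ceil = -15

floor = -16, ceil = -15


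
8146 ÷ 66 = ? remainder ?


8146 = 66 * 123 + 28
Check: 8118 + 28 = 8146

q = 123, r = 28


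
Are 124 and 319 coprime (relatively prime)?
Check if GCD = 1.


Euclidean algorithm:
319 = 2 * 124 + 71
124 = 1 * 71 + 53
71 = 1 * 53 + 18
53 = 2 * 18 + 17
18 = 1 * 17 + 1
17 = 17 * 1 + 0
GCD(124, 319) = 1

Yes, coprime (GCD = 1)


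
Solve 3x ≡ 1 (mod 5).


GCD(3, 5) = 1, unique solution
a^(-1) mod 5 = 2
x = 2 * 1 mod 5 = 2

x ≡ 2 (mod 5)


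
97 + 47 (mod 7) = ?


97 + 47 = 144
144 mod 7 = 4


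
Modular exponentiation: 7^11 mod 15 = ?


7^1 mod 15 = 7
7^2 mod 15 = 4
7^3 mod 15 = 13
7^4 mod 15 = 1
7^5 mod 15 = 7
7^6 mod 15 = 4
7^7 mod 15 = 13
7^8 mod 15 = 1
7^9 mod 15 = 7
7^10 mod 15 = 4
7^11 mod 15 = 13


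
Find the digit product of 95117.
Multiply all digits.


9 × 5 × 1 × 1 × 7 = 315


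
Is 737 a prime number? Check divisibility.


737 / 11 = 67 (exact division)
737 is NOT prime.

No, 737 is not prime


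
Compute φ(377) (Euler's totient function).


377 = 13 × 29
Prime factors: 13, 29
φ(377) = 377 × (1-1/13) × (1-1/29)
= 377 × 12/13 × 28/29 = 336

φ(377) = 336


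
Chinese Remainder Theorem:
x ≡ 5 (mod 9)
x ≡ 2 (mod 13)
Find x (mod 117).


M = 9*13 = 117
M1 = M/9 = 13, M2 = M/13 = 9
M1^(-1) mod 9 = 7, M2^(-1) mod 13 = 3
x = 5*13*7 + 2*9*3 = 509
509 mod 117 = 41
Check: 41 mod 9 = 5 ✓, 41 mod 13 = 2 ✓

x ≡ 41 (mod 117)


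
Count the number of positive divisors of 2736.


2736 = 2^4 × 3^2 × 19^1
d(2736) = (4+1) × (2+1) × (1+1) = 30

30 divisors


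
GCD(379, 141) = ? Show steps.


379 = 2 * 141 + 97
141 = 1 * 97 + 44
97 = 2 * 44 + 9
44 = 4 * 9 + 8
9 = 1 * 8 + 1
8 = 8 * 1 + 0
GCD = 1


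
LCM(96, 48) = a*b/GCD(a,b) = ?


GCD(96, 48) = 48
LCM = 96*48/48 = 4608/48 = 96

LCM = 96


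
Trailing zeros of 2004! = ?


floor(2004/5) = 400
floor(2004/25) = 80
floor(2004/125) = 16
floor(2004/625) = 3
Total = 499

499 trailing zeros


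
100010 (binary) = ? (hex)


100010 (base 2) = 34 (decimal)
34 (decimal) = 22 (base 16)


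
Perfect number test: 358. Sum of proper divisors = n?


Proper divisors of 358: 1, 2, 179
Sum = 1 + 2 + 179 = 182

No, 358 is not perfect (182 ≠ 358)


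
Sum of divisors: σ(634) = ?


Divisors of 634: 1, 2, 317, 634
Sum = 1 + 2 + 317 + 634 = 954

σ(634) = 954


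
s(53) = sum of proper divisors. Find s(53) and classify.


Proper divisors: 1
Sum = 1 = 1
1 < 53 → deficient

s(53) = 1 (deficient)


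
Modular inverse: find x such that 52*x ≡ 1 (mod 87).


Use the extended Euclidean algorithm on (87, 52); each row r = 87*s + 52*t:
r=87, s=1, t=0
r=52, s=0, t=1
q=1: r=35, s=1, t=-1   [87*(1) + 52*(-1) = 35]
q=1: r=17, s=-1, t=2   [87*(-1) + 52*(2) = 17]
q=2: r=1, s=3, t=-5   [87*(3) + 52*(-5) = 1]
q=17: r=0, s=-52, t=87   [87*(-52) + 52*(87) = 0]
GCD = 1 with t = -5, so 52*(-5) ≡ 1 (mod 87)
Inverse = -5 mod 87 = 82
Check: 52 * 82 = 4264 ≡ 1 (mod 87)

52^(-1) ≡ 82 (mod 87)


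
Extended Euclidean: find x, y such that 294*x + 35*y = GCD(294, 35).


Tabular extended Euclidean (each row: r = 294*s + 35*t):
r=294, s=1, t=0
r=35, s=0, t=1
q=8: r=14, s=1, t=-8   [294*(1) + 35*(-8) = 14]
q=2: r=7, s=-2, t=17   [294*(-2) + 35*(17) = 7]
q=2: r=0, s=5, t=-42   [294*(5) + 35*(-42) = 0]
GCD = 7; from the row with r=7: x=-2, y=17
Check: 294*(-2) + 35*(17) = -588 + 595 = 7

GCD = 7, x = -2, y = 17


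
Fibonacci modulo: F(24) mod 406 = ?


F(k) mod 406 for k=1..24:
1, 1, 2, 3, 5, 8, 13, 21, 34, 55, 89, 144, 233, 377, 204, 175, 379, 148, 121, 269, 390, 253, 237, 84
F(24) mod 406 = 84


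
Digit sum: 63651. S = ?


6 + 3 + 6 + 5 + 1 = 21


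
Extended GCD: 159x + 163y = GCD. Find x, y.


Tabular extended Euclidean (each row: r = 159*s + 163*t):
r=159, s=1, t=0
r=163, s=0, t=1
q=0: r=159, s=1, t=0   [159*(1) + 163*(0) = 159]
q=1: r=4, s=-1, t=1   [159*(-1) + 163*(1) = 4]
q=39: r=3, s=40, t=-39   [159*(40) + 163*(-39) = 3]
q=1: r=1, s=-41, t=40   [159*(-41) + 163*(40) = 1]
q=3: r=0, s=163, t=-159   [159*(163) + 163*(-159) = 0]
GCD = 1; from the row with r=1: x=-41, y=40
Check: 159*(-41) + 163*(40) = -6519 + 6520 = 1

GCD = 1, x = -41, y = 40


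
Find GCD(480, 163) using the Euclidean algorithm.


480 = 2 * 163 + 154
163 = 1 * 154 + 9
154 = 17 * 9 + 1
9 = 9 * 1 + 0
GCD = 1


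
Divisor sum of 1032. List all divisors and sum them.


Divisors of 1032: 1, 2, 3, 4, 6, 8, 12, 24, 43, 86, 129, 172, 258, 344, 516, 1032
Sum = 1 + 2 + 3 + 4 + 6 + 8 + 12 + 24 + 43 + 86 + 129 + 172 + 258 + 344 + 516 + 1032 = 2640

σ(1032) = 2640


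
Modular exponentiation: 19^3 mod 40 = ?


19^1 mod 40 = 19
19^2 mod 40 = 1
19^3 mod 40 = 19


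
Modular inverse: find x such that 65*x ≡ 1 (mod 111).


Use the extended Euclidean algorithm on (111, 65); each row r = 111*s + 65*t:
r=111, s=1, t=0
r=65, s=0, t=1
q=1: r=46, s=1, t=-1   [111*(1) + 65*(-1) = 46]
q=1: r=19, s=-1, t=2   [111*(-1) + 65*(2) = 19]
q=2: r=8, s=3, t=-5   [111*(3) + 65*(-5) = 8]
q=2: r=3, s=-7, t=12   [111*(-7) + 65*(12) = 3]
q=2: r=2, s=17, t=-29   [111*(17) + 65*(-29) = 2]
q=1: r=1, s=-24, t=41   [111*(-24) + 65*(41) = 1]
q=2: r=0, s=65, t=-111   [111*(65) + 65*(-111) = 0]
GCD = 1 with t = 41, so 65*(41) ≡ 1 (mod 111)
Inverse = 41 mod 111 = 41
Check: 65 * 41 = 2665 ≡ 1 (mod 111)

65^(-1) ≡ 41 (mod 111)


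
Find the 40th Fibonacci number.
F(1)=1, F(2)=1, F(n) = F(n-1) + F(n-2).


Sequence: 1, 1, 2, 3, 5, 8, 13, 21, 34, 55, 89, 144, 233, 377, 610, 987, 1597, 2584, 4181, 6765, 10946, 17711, 28657, 46368, 75025, 121393, 196418, 317811, 514229, 832040, 1346269, 2178309, 3524578, 5702887, 9227465, 14930352, 24157817, 39088169, 63245986, 102334155
F(40) = 102334155


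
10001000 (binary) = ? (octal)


10001000 (base 2) = 136 (decimal)
136 (decimal) = 210 (base 8)


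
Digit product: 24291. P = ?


2 × 4 × 2 × 9 × 1 = 144


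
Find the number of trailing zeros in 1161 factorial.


floor(1161/5) = 232
floor(1161/25) = 46
floor(1161/125) = 9
floor(1161/625) = 1
Total = 288

288 trailing zeros


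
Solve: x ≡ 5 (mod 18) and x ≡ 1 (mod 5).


M = 18*5 = 90
M1 = M/18 = 5, M2 = M/5 = 18
M1^(-1) mod 18 = 11, M2^(-1) mod 5 = 2
x = 5*5*11 + 1*18*2 = 311
311 mod 90 = 41
Check: 41 mod 18 = 5 ✓, 41 mod 5 = 1 ✓

x ≡ 41 (mod 90)


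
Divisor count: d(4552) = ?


4552 = 2^3 × 569^1
d(4552) = (3+1) × (1+1) = 8

8 divisors


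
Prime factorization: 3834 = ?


3834 / 2 = 1917
1917 / 3 = 639
639 / 3 = 213
213 / 3 = 71
71 / 71 = 1
3834 = 2 × 3^3 × 71


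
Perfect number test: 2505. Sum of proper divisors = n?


Proper divisors of 2505: 1, 3, 5, 15, 167, 501, 835
Sum = 1 + 3 + 5 + 15 + 167 + 501 + 835 = 1527

No, 2505 is not perfect (1527 ≠ 2505)


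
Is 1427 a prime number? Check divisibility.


Check divisors up to sqrt(1427) = 37.7757
No divisors found.
1427 is prime.

Yes, 1427 is prime


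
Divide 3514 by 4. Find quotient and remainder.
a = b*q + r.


3514 = 4 * 878 + 2
Check: 3512 + 2 = 3514

q = 878, r = 2


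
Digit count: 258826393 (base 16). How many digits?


258826393 in base 16 = F6D6099
Number of digits = 7

7 digits (base 16)


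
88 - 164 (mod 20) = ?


88 - 164 = -76
-76 mod 20 = 4


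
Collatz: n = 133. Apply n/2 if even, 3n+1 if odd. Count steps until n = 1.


133 → 400 → 200 → 100 → 50 → 25 → 76 → 38 → 19 → 58 → 29 → 88 → 44 → 22 → 11 → 34 → 17 → 52 → 26 → 13 → 40 → 20 → 10 → 5 → 16 → 8 → 4 → 2 → 1
Total steps = 28

28 steps


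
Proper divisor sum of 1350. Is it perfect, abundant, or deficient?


Proper divisors: 1, 2, 3, 5, 6, 9, 10, 15, 18, 25, 27, 30, 45, 50, 54, 75, 90, 135, 150, 225, 270, 450, 675
Sum = 1 + 2 + 3 + 5 + 6 + 9 + 10 + 15 + 18 + 25 + 27 + 30 + 45 + 50 + 54 + 75 + 90 + 135 + 150 + 225 + 270 + 450 + 675 = 2370
2370 > 1350 → abundant

s(1350) = 2370 (abundant)


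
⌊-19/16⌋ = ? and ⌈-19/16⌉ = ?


-19/16 = -1.1875
floor = -2
ceil = -1

floor = -2, ceil = -1


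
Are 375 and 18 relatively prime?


Euclidean algorithm:
375 = 20 * 18 + 15
18 = 1 * 15 + 3
15 = 5 * 3 + 0
GCD(375, 18) = 3

No, not coprime (GCD = 3)


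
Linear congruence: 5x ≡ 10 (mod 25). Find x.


GCD(5, 25) = 5 divides 10
Divide: 1x ≡ 2 (mod 5)
x ≡ 2 (mod 5)


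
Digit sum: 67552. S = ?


6 + 7 + 5 + 5 + 2 = 25


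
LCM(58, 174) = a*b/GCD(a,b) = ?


GCD(58, 174) = 58
LCM = 58*174/58 = 10092/58 = 174

LCM = 174


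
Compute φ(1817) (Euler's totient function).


1817 = 23 × 79
Prime factors: 23, 79
φ(1817) = 1817 × (1-1/23) × (1-1/79)
= 1817 × 22/23 × 78/79 = 1716

φ(1817) = 1716


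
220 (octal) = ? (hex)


220 (base 8) = 144 (decimal)
144 (decimal) = 90 (base 16)


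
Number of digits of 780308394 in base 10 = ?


780308394 has 9 digits in base 10
floor(log10(780308394)) + 1 = floor(8.8923) + 1 = 9

9 digits (base 10)


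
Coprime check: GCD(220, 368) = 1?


Euclidean algorithm:
368 = 1 * 220 + 148
220 = 1 * 148 + 72
148 = 2 * 72 + 4
72 = 18 * 4 + 0
GCD(220, 368) = 4

No, not coprime (GCD = 4)


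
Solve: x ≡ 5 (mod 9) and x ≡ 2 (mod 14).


M = 9*14 = 126
M1 = M/9 = 14, M2 = M/14 = 9
M1^(-1) mod 9 = 2, M2^(-1) mod 14 = 11
x = 5*14*2 + 2*9*11 = 338
338 mod 126 = 86
Check: 86 mod 9 = 5 ✓, 86 mod 14 = 2 ✓

x ≡ 86 (mod 126)


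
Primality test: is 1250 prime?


1250 / 2 = 625 (exact division)
1250 is NOT prime.

No, 1250 is not prime


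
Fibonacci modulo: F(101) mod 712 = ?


F(k) mod 712 for k=1..101:
1, 1, 2, 3, 5, 8, 13, 21, 34, 55, 89, 144, 233, 377, 610, 275, 173, 448, 621, 357, 266, 623, 177, 88, 265, 353, 618, 259, 165, 424, 589, 301, 178, 479, 657, 424, 369, 81, 450, 531, 269, 88, 357, 445, 90, 535, 625, 448, 361, 97, 458, 555, 301, 144, 445, 589, 322, 199, 521, 8, 529, 537, 354, 179, 533, 0, 533, 533, 354, 175, 529, 704, 521, 513, 322, 123, 445, 568, 301, 157, 458, 615, 361, 264, 625, 177, 90, 267, 357, 624, 269, 181, 450, 631, 369, 288, 657, 233, 178, 411, 589
F(101) mod 712 = 589


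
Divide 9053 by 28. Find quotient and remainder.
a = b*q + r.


9053 = 28 * 323 + 9
Check: 9044 + 9 = 9053

q = 323, r = 9


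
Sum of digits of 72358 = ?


7 + 2 + 3 + 5 + 8 = 25


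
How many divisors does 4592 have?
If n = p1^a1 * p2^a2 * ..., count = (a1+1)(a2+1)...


4592 = 2^4 × 7^1 × 41^1
d(4592) = (4+1) × (1+1) × (1+1) = 20

20 divisors


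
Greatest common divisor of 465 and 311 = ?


465 = 1 * 311 + 154
311 = 2 * 154 + 3
154 = 51 * 3 + 1
3 = 3 * 1 + 0
GCD = 1


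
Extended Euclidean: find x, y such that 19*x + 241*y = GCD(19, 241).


Tabular extended Euclidean (each row: r = 19*s + 241*t):
r=19, s=1, t=0
r=241, s=0, t=1
q=0: r=19, s=1, t=0   [19*(1) + 241*(0) = 19]
q=12: r=13, s=-12, t=1   [19*(-12) + 241*(1) = 13]
q=1: r=6, s=13, t=-1   [19*(13) + 241*(-1) = 6]
q=2: r=1, s=-38, t=3   [19*(-38) + 241*(3) = 1]
q=6: r=0, s=241, t=-19   [19*(241) + 241*(-19) = 0]
GCD = 1; from the row with r=1: x=-38, y=3
Check: 19*(-38) + 241*(3) = -722 + 723 = 1

GCD = 1, x = -38, y = 3


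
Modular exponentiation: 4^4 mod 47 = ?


4^1 mod 47 = 4
4^2 mod 47 = 16
4^3 mod 47 = 17
4^4 mod 47 = 21


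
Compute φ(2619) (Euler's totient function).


2619 = 3^3 × 97
Prime factors: 3, 97
φ(2619) = 2619 × (1-1/3) × (1-1/97)
= 2619 × 2/3 × 96/97 = 1728

φ(2619) = 1728


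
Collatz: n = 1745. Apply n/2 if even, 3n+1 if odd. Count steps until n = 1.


1745 → 5236 → 2618 → 1309 → 3928 → 1964 → 982 → 491 → 1474 → 737 → 2212 → 1106 → 553 → 1660 → 830 → 415 → 1246 → 623 → 1870 → 935 → 2806 → 1403 → 4210 → 2105 → 6316 → 3158 → 1579 → 4738 → 2369 → 7108 → 3554 → 1777 → 5332 → 2666 → 1333 → 4000 → 2000 → 1000 → 500 → 250 → 125 → 376 → 188 → 94 → 47 → 142 → 71 → 214 → 107 → 322 → 161 → 484 → 242 → 121 → 364 → 182 → 91 → 274 → 137 → 412 → 206 → 103 → 310 → 155 → 466 → 233 → 700 → 350 → 175 → 526 → 263 → 790 → 395 → 1186 → 593 → 1780 → 890 → 445 → 1336 → 668 → 334 → 167 → 502 → 251 → 754 → 377 → 1132 → 566 → 283 → 850 → 425 → 1276 → 638 → 319 → 958 → 479 → 1438 → 719 → 2158 → 1079 → 3238 → 1619 → 4858 → 2429 → 7288 → 3644 → 1822 → 911 → 2734 → 1367 → 4102 → 2051 → 6154 → 3077 → 9232 → 4616 → 2308 → 1154 → 577 → 1732 → 866 → 433 → 1300 → 650 → 325 → 976 → 488 → 244 → 122 → 61 → 184 → 92 → 46 → 23 → 70 → 35 → 106 → 53 → 160 → 80 → 40 → 20 → 10 → 5 → 16 → 8 → 4 → 2 → 1
Total steps = 148

148 steps


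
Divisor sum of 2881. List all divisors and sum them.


Divisors of 2881: 1, 43, 67, 2881
Sum = 1 + 43 + 67 + 2881 = 2992

σ(2881) = 2992


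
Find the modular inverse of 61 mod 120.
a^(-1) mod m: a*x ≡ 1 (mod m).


Use the extended Euclidean algorithm on (120, 61); each row r = 120*s + 61*t:
r=120, s=1, t=0
r=61, s=0, t=1
q=1: r=59, s=1, t=-1   [120*(1) + 61*(-1) = 59]
q=1: r=2, s=-1, t=2   [120*(-1) + 61*(2) = 2]
q=29: r=1, s=30, t=-59   [120*(30) + 61*(-59) = 1]
q=2: r=0, s=-61, t=120   [120*(-61) + 61*(120) = 0]
GCD = 1 with t = -59, so 61*(-59) ≡ 1 (mod 120)
Inverse = -59 mod 120 = 61
Check: 61 * 61 = 3721 ≡ 1 (mod 120)

61^(-1) ≡ 61 (mod 120)


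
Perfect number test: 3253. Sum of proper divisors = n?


Proper divisors of 3253: 1
Sum = 1 = 1

No, 3253 is not perfect (1 ≠ 3253)


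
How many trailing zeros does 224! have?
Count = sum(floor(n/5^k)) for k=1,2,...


floor(224/5) = 44
floor(224/25) = 8
floor(224/125) = 1
Total = 53

53 trailing zeros


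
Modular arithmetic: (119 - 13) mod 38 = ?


119 - 13 = 106
106 mod 38 = 30


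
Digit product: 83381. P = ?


8 × 3 × 3 × 8 × 1 = 576


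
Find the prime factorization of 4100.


4100 / 2 = 2050
2050 / 2 = 1025
1025 / 5 = 205
205 / 5 = 41
41 / 41 = 1
4100 = 2^2 × 5^2 × 41


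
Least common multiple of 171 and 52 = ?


GCD(171, 52) = 1
LCM = 171*52/1 = 8892/1 = 8892

LCM = 8892


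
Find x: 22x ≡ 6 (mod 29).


GCD(22, 29) = 1, unique solution
a^(-1) mod 29 = 4
x = 4 * 6 mod 29 = 24

x ≡ 24 (mod 29)


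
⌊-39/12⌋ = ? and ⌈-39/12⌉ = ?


-39/12 = -3.2500
floor = -4
ceil = -3

floor = -4, ceil = -3


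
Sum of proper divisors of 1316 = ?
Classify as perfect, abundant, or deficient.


Proper divisors: 1, 2, 4, 7, 14, 28, 47, 94, 188, 329, 658
Sum = 1 + 2 + 4 + 7 + 14 + 28 + 47 + 94 + 188 + 329 + 658 = 1372
1372 > 1316 → abundant

s(1316) = 1372 (abundant)


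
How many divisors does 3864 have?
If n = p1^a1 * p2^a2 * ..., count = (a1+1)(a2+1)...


3864 = 2^3 × 3^1 × 7^1 × 23^1
d(3864) = (3+1) × (1+1) × (1+1) × (1+1) = 32

32 divisors


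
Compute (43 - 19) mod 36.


43 - 19 = 24
24 mod 36 = 24


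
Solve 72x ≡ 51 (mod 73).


GCD(72, 73) = 1, unique solution
a^(-1) mod 73 = 72
x = 72 * 51 mod 73 = 22

x ≡ 22 (mod 73)


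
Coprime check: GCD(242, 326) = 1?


Euclidean algorithm:
326 = 1 * 242 + 84
242 = 2 * 84 + 74
84 = 1 * 74 + 10
74 = 7 * 10 + 4
10 = 2 * 4 + 2
4 = 2 * 2 + 0
GCD(242, 326) = 2

No, not coprime (GCD = 2)


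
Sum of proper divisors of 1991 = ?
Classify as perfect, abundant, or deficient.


Proper divisors: 1, 11, 181
Sum = 1 + 11 + 181 = 193
193 < 1991 → deficient

s(1991) = 193 (deficient)


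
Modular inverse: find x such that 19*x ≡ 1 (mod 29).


Use the extended Euclidean algorithm on (29, 19); each row r = 29*s + 19*t:
r=29, s=1, t=0
r=19, s=0, t=1
q=1: r=10, s=1, t=-1   [29*(1) + 19*(-1) = 10]
q=1: r=9, s=-1, t=2   [29*(-1) + 19*(2) = 9]
q=1: r=1, s=2, t=-3   [29*(2) + 19*(-3) = 1]
q=9: r=0, s=-19, t=29   [29*(-19) + 19*(29) = 0]
GCD = 1 with t = -3, so 19*(-3) ≡ 1 (mod 29)
Inverse = -3 mod 29 = 26
Check: 19 * 26 = 494 ≡ 1 (mod 29)

19^(-1) ≡ 26 (mod 29)


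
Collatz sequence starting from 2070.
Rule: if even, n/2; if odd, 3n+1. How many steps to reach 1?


2070 → 1035 → 3106 → 1553 → 4660 → 2330 → 1165 → 3496 → 1748 → 874 → 437 → 1312 → 656 → 328 → 164 → 82 → 41 → 124 → 62 → 31 → 94 → 47 → 142 → 71 → 214 → 107 → 322 → 161 → 484 → 242 → 121 → 364 → 182 → 91 → 274 → 137 → 412 → 206 → 103 → 310 → 155 → 466 → 233 → 700 → 350 → 175 → 526 → 263 → 790 → 395 → 1186 → 593 → 1780 → 890 → 445 → 1336 → 668 → 334 → 167 → 502 → 251 → 754 → 377 → 1132 → 566 → 283 → 850 → 425 → 1276 → 638 → 319 → 958 → 479 → 1438 → 719 → 2158 → 1079 → 3238 → 1619 → 4858 → 2429 → 7288 → 3644 → 1822 → 911 → 2734 → 1367 → 4102 → 2051 → 6154 → 3077 → 9232 → 4616 → 2308 → 1154 → 577 → 1732 → 866 → 433 → 1300 → 650 → 325 → 976 → 488 → 244 → 122 → 61 → 184 → 92 → 46 → 23 → 70 → 35 → 106 → 53 → 160 → 80 → 40 → 20 → 10 → 5 → 16 → 8 → 4 → 2 → 1
Total steps = 125

125 steps


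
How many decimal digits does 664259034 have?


664259034 has 9 digits in base 10
floor(log10(664259034)) + 1 = floor(8.8223) + 1 = 9

9 digits (base 10)


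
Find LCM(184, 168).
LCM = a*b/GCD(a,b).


GCD(184, 168) = 8
LCM = 184*168/8 = 30912/8 = 3864

LCM = 3864


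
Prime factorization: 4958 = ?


4958 / 2 = 2479
2479 / 37 = 67
67 / 67 = 1
4958 = 2 × 37 × 67


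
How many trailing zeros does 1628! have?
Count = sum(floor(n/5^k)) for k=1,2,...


floor(1628/5) = 325
floor(1628/25) = 65
floor(1628/125) = 13
floor(1628/625) = 2
Total = 405

405 trailing zeros


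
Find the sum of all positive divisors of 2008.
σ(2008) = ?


Divisors of 2008: 1, 2, 4, 8, 251, 502, 1004, 2008
Sum = 1 + 2 + 4 + 8 + 251 + 502 + 1004 + 2008 = 3780

σ(2008) = 3780


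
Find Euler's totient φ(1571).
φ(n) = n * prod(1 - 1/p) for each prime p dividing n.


1571 = 1571
Prime factors: 1571
φ(1571) = 1571 × (1-1/1571)
= 1571 × 1570/1571 = 1570

φ(1571) = 1570


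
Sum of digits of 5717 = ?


5 + 7 + 1 + 7 = 20


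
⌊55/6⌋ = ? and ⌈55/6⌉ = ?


55/6 = 9.1667
floor = 9
ceil = 10

floor = 9, ceil = 10


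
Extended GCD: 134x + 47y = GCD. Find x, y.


Tabular extended Euclidean (each row: r = 134*s + 47*t):
r=134, s=1, t=0
r=47, s=0, t=1
q=2: r=40, s=1, t=-2   [134*(1) + 47*(-2) = 40]
q=1: r=7, s=-1, t=3   [134*(-1) + 47*(3) = 7]
q=5: r=5, s=6, t=-17   [134*(6) + 47*(-17) = 5]
q=1: r=2, s=-7, t=20   [134*(-7) + 47*(20) = 2]
q=2: r=1, s=20, t=-57   [134*(20) + 47*(-57) = 1]
q=2: r=0, s=-47, t=134   [134*(-47) + 47*(134) = 0]
GCD = 1; from the row with r=1: x=20, y=-57
Check: 134*(20) + 47*(-57) = 2680 - 2679 = 1

GCD = 1, x = 20, y = -57


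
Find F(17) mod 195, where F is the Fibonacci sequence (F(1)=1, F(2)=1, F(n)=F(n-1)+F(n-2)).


F(k) mod 195 for k=1..17:
1, 1, 2, 3, 5, 8, 13, 21, 34, 55, 89, 144, 38, 182, 25, 12, 37
F(17) mod 195 = 37


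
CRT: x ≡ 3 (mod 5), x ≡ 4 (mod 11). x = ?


M = 5*11 = 55
M1 = M/5 = 11, M2 = M/11 = 5
M1^(-1) mod 5 = 1, M2^(-1) mod 11 = 9
x = 3*11*1 + 4*5*9 = 213
213 mod 55 = 48
Check: 48 mod 5 = 3 ✓, 48 mod 11 = 4 ✓

x ≡ 48 (mod 55)


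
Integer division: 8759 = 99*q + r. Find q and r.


8759 = 99 * 88 + 47
Check: 8712 + 47 = 8759

q = 88, r = 47


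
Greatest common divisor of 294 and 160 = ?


294 = 1 * 160 + 134
160 = 1 * 134 + 26
134 = 5 * 26 + 4
26 = 6 * 4 + 2
4 = 2 * 2 + 0
GCD = 2


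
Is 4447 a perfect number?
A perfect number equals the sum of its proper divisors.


Proper divisors of 4447: 1
Sum = 1 = 1

No, 4447 is not perfect (1 ≠ 4447)


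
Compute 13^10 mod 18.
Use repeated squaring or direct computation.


13^1 mod 18 = 13
13^2 mod 18 = 7
13^3 mod 18 = 1
13^4 mod 18 = 13
13^5 mod 18 = 7
13^6 mod 18 = 1
13^7 mod 18 = 13
13^8 mod 18 = 7
13^9 mod 18 = 1
13^10 mod 18 = 13


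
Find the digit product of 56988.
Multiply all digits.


5 × 6 × 9 × 8 × 8 = 17280


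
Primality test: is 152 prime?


152 / 2 = 76 (exact division)
152 is NOT prime.

No, 152 is not prime


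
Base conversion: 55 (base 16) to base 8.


55 (base 16) = 85 (decimal)
85 (decimal) = 125 (base 8)


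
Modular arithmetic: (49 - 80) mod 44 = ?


49 - 80 = -31
-31 mod 44 = 13


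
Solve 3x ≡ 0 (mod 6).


GCD(3, 6) = 3 divides 0
Divide: 1x ≡ 0 (mod 2)
x ≡ 0 (mod 2)


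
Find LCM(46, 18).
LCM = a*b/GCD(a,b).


GCD(46, 18) = 2
LCM = 46*18/2 = 828/2 = 414

LCM = 414


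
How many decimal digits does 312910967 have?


312910967 has 9 digits in base 10
floor(log10(312910967)) + 1 = floor(8.4954) + 1 = 9

9 digits (base 10)


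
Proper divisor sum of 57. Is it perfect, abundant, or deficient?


Proper divisors: 1, 3, 19
Sum = 1 + 3 + 19 = 23
23 < 57 → deficient

s(57) = 23 (deficient)


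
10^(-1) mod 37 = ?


Use the extended Euclidean algorithm on (37, 10); each row r = 37*s + 10*t:
r=37, s=1, t=0
r=10, s=0, t=1
q=3: r=7, s=1, t=-3   [37*(1) + 10*(-3) = 7]
q=1: r=3, s=-1, t=4   [37*(-1) + 10*(4) = 3]
q=2: r=1, s=3, t=-11   [37*(3) + 10*(-11) = 1]
q=3: r=0, s=-10, t=37   [37*(-10) + 10*(37) = 0]
GCD = 1 with t = -11, so 10*(-11) ≡ 1 (mod 37)
Inverse = -11 mod 37 = 26
Check: 10 * 26 = 260 ≡ 1 (mod 37)

10^(-1) ≡ 26 (mod 37)


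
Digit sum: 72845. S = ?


7 + 2 + 8 + 4 + 5 = 26


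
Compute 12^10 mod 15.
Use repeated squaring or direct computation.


12^1 mod 15 = 12
12^2 mod 15 = 9
12^3 mod 15 = 3
12^4 mod 15 = 6
12^5 mod 15 = 12
12^6 mod 15 = 9
12^7 mod 15 = 3
12^8 mod 15 = 6
12^9 mod 15 = 12
12^10 mod 15 = 9


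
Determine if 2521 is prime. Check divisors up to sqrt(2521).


Check divisors up to sqrt(2521) = 50.2096
No divisors found.
2521 is prime.

Yes, 2521 is prime


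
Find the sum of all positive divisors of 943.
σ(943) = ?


Divisors of 943: 1, 23, 41, 943
Sum = 1 + 23 + 41 + 943 = 1008

σ(943) = 1008
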